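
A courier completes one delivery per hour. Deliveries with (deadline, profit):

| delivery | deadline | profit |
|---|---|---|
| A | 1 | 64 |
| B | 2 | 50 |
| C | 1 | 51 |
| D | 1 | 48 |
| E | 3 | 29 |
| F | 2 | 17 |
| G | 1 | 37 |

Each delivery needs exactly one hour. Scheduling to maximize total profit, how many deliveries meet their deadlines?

Take jobs in profit order; each goes to the latest open slot no later than its deadline.
Profit order: A=64 C=51 B=50 D=48 G=37 E=29 F=17
Assign: A→slot 1, C skipped, B→slot 2, D skipped, G skipped, E→slot 3, F skipped.
Slots: [1:A] [2:B] [3:E]
3 of 7 scheduled.

3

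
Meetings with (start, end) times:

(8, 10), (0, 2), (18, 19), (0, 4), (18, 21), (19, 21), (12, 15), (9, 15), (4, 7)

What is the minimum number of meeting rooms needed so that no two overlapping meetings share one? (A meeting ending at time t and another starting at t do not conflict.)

2

Count concurrent intervals with a sweep; the peak is the room count.
starts: [0, 0, 4, 8, 9, 12, 18, 18, 19]
ends:   [2, 4, 7, 10, 15, 15, 19, 21, 21]
s0→1 s0→2  — peak 2.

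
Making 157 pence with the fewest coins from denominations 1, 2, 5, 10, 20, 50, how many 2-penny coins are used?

157 = 3×50 + 1×5 + 1×2
Count of 2: 1

1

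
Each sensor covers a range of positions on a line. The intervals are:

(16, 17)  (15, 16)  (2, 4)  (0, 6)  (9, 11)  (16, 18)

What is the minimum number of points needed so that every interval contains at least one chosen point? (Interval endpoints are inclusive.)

Process intervals by earliest right end; each time one isn't hit yet, stab at its right endpoint.
Sorted: [2,4] [0,6] [9,11] [15,16] [16,17] [16,18]
{[2,4],[0,6]} hit by 4; {[9,11]} hit by 11; {[15,16],[16,17],[16,18]} hit by 16.
Points: 4, 11, 16 (3 total).

3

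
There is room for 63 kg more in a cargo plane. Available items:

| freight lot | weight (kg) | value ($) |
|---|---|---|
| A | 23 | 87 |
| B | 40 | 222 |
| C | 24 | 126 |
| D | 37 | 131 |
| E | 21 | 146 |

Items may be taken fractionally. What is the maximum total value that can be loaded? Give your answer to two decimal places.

Sort by value per unit weight and fill in that order.
Order: E (146/21=6.95) > B (222/40=5.55) > C (126/24=5.25) > A (87/23=3.78) > D (131/37=3.54)
Fill: take E (21 @ 146) → take B (40 @ 222) → take 2/24 of C → 10.50; 63/63 used.
Total value = 378.50

378.50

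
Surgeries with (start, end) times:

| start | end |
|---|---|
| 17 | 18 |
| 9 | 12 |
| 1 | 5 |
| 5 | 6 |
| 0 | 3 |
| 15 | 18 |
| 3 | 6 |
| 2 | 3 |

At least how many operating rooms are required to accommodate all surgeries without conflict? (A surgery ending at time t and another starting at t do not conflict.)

The answer is the maximum number of intervals overlapping at any instant.
starts: [0, 1, 2, 3, 5, 9, 15, 17]
ends:   [3, 3, 5, 6, 6, 12, 18, 18]
s0→1 s1→2 s2→3  — peak 3.

3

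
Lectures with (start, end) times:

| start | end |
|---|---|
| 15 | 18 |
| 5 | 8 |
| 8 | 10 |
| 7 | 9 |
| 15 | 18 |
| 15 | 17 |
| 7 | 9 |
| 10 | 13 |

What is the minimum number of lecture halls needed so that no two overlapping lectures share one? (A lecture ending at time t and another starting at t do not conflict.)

3

Count concurrent intervals with a sweep; the peak is the room count.
Events (time:±→running): 5:+→1 7:+→2 7:+→3 … peak 3.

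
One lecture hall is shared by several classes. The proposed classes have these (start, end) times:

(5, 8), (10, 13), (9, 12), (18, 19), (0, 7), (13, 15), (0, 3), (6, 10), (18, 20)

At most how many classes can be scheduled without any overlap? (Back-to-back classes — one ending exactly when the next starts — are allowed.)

5

By end time: (0,3), (0,7), (5,8), (6,10), (9,12), (10,13), (13,15), (18,19), (18,20).
Pick (0,3); next start ≥ 3 → (5,8); next start ≥ 8 → (9,12); next start ≥ 12 → (13,15); next start ≥ 15 → (18,19).
Selected 5 classes.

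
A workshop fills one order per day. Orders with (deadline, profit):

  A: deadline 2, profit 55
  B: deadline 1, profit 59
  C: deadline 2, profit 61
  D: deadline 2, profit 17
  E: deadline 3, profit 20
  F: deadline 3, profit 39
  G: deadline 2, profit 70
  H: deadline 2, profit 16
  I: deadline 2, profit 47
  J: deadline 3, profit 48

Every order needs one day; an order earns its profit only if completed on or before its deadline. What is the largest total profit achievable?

Take jobs in profit order; each goes to the latest open slot no later than its deadline.
By profit: G(d2,70), C(d2,61), B(d1,59), A(d2,55), J(d3,48), I(d2,47), F(d3,39), E(d3,20), D(d2,17), H(d2,16)
G→slot 2; C→slot 1; B skipped; A skipped; J→slot 3; I skipped; F skipped; E skipped; D skipped; H skipped.
Profit = 61 + 70 + 48 = 179

179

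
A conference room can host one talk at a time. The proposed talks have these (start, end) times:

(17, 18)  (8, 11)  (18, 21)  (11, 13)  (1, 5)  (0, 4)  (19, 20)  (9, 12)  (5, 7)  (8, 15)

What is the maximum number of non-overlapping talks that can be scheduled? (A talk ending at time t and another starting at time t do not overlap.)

By end time: (0,4), (1,5), (5,7), (8,11), (9,12), (11,13), (8,15), (17,18), (19,20), (18,21).
Pick (0,4); next start ≥ 4 → (5,7); next start ≥ 7 → (8,11); next start ≥ 11 → (11,13); next start ≥ 13 → (17,18); next start ≥ 18 → (19,20).
Selected 6 talks.

6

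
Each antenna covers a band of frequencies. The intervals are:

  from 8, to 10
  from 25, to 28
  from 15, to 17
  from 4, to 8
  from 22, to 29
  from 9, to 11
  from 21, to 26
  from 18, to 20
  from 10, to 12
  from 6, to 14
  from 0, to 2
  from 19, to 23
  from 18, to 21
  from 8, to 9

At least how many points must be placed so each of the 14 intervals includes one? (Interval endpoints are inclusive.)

Process intervals by earliest right end; each time one isn't hit yet, stab at its right endpoint.
Sorted: [0,2] [4,8] [8,9] [8,10] [9,11] [10,12] [6,14] [15,17] [18,20] [18,21] [19,23] [21,26] [25,28] [22,29]
{[0,2]} hit by 2; {[4,8],[8,9],[8,10]} hit by 8; {[9,11],[10,12],[6,14]} hit by 11; {[15,17]} hit by 17; {[18,20],[18,21],[19,23]} hit by 20; {[21,26],[25,28],[22,29]} hit by 26.
Points: 2, 8, 11, 17, 20, 26 (6 total).

6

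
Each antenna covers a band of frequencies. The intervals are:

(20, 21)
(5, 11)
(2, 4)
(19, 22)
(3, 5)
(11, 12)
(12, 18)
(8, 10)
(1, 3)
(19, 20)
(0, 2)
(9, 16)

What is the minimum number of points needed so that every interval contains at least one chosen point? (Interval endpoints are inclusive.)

By right end: [0,2]  [1,3]  [2,4]  [3,5]  [8,10]  [5,11]  [11,12]  [9,16]  [12,18]  [19,20]  [20,21]  [19,22]
[0,2] uncovered → point at 2; [3,5] uncovered → point at 5; [8,10] uncovered → point at 10; [11,12] uncovered → point at 12; [19,20] uncovered → point at 20.
Points: 2, 5, 10, 12, 20 (5 total).

5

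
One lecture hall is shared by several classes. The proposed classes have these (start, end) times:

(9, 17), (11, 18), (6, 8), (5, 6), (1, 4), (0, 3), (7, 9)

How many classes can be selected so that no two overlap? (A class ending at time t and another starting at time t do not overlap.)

4

Sort by end time and greedily take each interval whose start is ≥ the last chosen end.
Sorted by end: (0,3)  (1,4)  (5,6)  (6,8)  (7,9)  (9,17)  (11,18)
take (0,3); skip (1,4); take (5,6); take (6,8); take (9,17).
Selected 4 classes.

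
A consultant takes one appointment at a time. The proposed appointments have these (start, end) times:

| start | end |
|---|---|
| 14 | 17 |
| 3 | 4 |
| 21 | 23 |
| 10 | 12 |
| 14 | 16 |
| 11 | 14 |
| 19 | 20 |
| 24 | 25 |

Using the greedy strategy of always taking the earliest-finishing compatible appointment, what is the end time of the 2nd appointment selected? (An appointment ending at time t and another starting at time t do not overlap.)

By end time: (3,4), (10,12), (11,14), (14,16), (14,17), (19,20), (21,23), (24,25).
Pick (3,4); next start ≥ 4 → (10,12); next start ≥ 12 → (14,16); next start ≥ 16 → (19,20); next start ≥ 20 → (21,23); next start ≥ 23 → (24,25).
Selected: (3,4) (10,12) (14,16) (19,20) (21,23) (24,25)

12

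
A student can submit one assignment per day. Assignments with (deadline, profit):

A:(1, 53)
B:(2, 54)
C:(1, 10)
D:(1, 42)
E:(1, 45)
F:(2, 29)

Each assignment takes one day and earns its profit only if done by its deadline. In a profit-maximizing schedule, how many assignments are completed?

Sort by profit descending; place each in the latest free slot ≤ its deadline.
Profit order: B=54 A=53 E=45 D=42 F=29 C=10
Assign: B→slot 2, A→slot 1, E skipped, D skipped, F skipped, C skipped.
Slots: [1:A] [2:B]
2 of 6 scheduled.

2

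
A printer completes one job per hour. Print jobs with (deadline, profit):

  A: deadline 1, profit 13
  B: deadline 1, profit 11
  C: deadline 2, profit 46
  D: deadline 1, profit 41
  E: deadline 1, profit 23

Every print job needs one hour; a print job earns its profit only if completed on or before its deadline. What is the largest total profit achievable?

Take jobs in profit order; each goes to the latest open slot no later than its deadline.
Profit order: C=46 D=41 E=23 A=13 B=11
Assign: C→slot 2, D→slot 1, E skipped, A skipped, B skipped.
Slots: [1:D] [2:C]
Profit = 41 + 46 = 87

87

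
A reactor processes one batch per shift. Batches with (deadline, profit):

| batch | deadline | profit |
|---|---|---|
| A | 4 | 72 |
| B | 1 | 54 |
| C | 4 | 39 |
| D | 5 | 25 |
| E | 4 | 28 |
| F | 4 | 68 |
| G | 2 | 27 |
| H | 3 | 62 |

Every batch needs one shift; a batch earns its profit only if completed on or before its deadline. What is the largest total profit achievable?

281

Take jobs in profit order; each goes to the latest open slot no later than its deadline.
Profit order: A=72 F=68 H=62 B=54 C=39 E=28 G=27 D=25
Assign: A→slot 4, F→slot 3, H→slot 2, B→slot 1, C skipped, E skipped, G skipped, D→slot 5.
Slots: [1:B] [2:H] [3:F] [4:A] [5:D]
Profit = 54 + 62 + 68 + 72 + 25 = 281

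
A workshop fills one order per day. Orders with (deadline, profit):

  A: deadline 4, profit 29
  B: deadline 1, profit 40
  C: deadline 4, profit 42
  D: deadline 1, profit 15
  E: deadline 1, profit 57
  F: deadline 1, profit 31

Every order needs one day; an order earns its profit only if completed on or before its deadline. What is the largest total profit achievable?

Sort by profit descending; place each in the latest free slot ≤ its deadline.
Profit order: E=57 C=42 B=40 F=31 A=29 D=15
Assign: E→slot 1, C→slot 4, B skipped, F skipped, A→slot 3, D skipped.
Slots: [1:E] [3:A] [4:C]
Profit = 57 + 29 + 42 = 128

128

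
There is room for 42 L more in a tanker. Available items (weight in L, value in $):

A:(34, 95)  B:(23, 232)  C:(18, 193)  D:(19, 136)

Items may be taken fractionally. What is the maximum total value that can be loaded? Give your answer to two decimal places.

Sort by value per unit weight and fill in that order.
Order: C (193/18=10.72) > B (232/23=10.09) > D (136/19=7.16) > A (95/34=2.79)
Fill: take C (18 @ 193) → take B (23 @ 232) → take 1/19 of D → 7.16; 42/42 used.
Total value = 432.16

432.16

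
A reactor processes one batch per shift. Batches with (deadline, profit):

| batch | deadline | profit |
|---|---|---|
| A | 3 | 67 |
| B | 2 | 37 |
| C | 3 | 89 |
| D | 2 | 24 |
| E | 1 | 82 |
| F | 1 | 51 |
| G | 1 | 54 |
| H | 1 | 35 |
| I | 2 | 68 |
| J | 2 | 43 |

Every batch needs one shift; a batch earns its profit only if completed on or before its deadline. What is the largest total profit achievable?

239

Take jobs in profit order; each goes to the latest open slot no later than its deadline.
By profit: C(d3,89), E(d1,82), I(d2,68), A(d3,67), G(d1,54), F(d1,51), J(d2,43), B(d2,37), H(d1,35), D(d2,24)
C→slot 3; E→slot 1; I→slot 2; A skipped; G skipped; F skipped; J skipped; B skipped; H skipped; D skipped.
Profit = 82 + 68 + 89 = 239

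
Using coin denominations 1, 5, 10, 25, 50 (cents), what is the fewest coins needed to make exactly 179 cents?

179 − 3×50→29 − 1×25→4 − 4×1→0
Total coins = 3 + 1 + 4 = 8

8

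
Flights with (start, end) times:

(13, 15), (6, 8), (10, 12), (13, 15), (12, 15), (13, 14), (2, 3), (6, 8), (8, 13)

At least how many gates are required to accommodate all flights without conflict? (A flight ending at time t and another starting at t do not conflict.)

4

Count concurrent intervals with a sweep; the peak is the room count.
Events (time:±→running): 2:+→1 3:-→0 6:+→1 6:+→2 8:-→1 8:-→0 8:+→1 10:+→2 12:-→1 12:+→2 13:-→1 13:+→2 13:+→3 13:+→4 … peak 4.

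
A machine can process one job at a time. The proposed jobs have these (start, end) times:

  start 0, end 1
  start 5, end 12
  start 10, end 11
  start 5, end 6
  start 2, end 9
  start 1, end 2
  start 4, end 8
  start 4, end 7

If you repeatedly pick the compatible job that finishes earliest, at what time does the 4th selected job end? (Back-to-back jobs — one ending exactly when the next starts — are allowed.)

11

Greedy by earliest finish: after sorting by end time, pick each interval compatible with the last pick.
By end time: (0,1), (1,2), (5,6), (4,7), (4,8), (2,9), (10,11), (5,12).
Pick (0,1); next start ≥ 1 → (1,2); next start ≥ 2 → (5,6); next start ≥ 6 → (10,11).
Selected: (0,1) (1,2) (5,6) (10,11)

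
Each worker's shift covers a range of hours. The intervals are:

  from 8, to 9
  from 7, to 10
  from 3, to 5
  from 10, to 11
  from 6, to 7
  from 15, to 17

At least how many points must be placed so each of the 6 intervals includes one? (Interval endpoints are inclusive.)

5

Sorted: [3,5] [6,7] [8,9] [7,10] [10,11] [15,17]
{[3,5]} hit by 5; {[6,7]} hit by 7; {[8,9],[7,10]} hit by 9; {[10,11]} hit by 11; {[15,17]} hit by 17.
Points: 5, 7, 9, 11, 17 (5 total).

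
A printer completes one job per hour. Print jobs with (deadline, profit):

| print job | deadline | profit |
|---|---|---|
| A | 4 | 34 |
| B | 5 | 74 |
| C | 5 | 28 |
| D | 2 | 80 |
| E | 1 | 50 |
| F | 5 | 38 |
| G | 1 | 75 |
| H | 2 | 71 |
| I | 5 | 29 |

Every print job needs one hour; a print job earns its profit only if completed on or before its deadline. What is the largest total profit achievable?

301

Profit order: D=80 G=75 B=74 H=71 E=50 F=38 A=34 I=29 C=28
Assign: D→slot 2, G→slot 1, B→slot 5, H skipped, E skipped, F→slot 4, A→slot 3, I skipped, C skipped.
Slots: [1:G] [2:D] [3:A] [4:F] [5:B]
Profit = 75 + 80 + 34 + 38 + 74 = 301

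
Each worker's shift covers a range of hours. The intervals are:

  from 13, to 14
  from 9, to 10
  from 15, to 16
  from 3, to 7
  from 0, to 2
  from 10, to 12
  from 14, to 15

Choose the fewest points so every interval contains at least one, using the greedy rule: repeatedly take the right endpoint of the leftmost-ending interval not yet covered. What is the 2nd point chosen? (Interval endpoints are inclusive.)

7

Sort by right endpoint; whenever an interval is uncovered, place a point at its right end.
By right end: [0,2]  [3,7]  [9,10]  [10,12]  [13,14]  [14,15]  [15,16]
[0,2] uncovered → point at 2; [3,7] uncovered → point at 7; [9,10] uncovered → point at 10; [13,14] uncovered → point at 14; [15,16] uncovered → point at 16.
Points: 2, 7, 10, 14, 16 (5 total).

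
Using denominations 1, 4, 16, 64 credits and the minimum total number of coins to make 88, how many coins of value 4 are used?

88 − 1×64→24 − 1×16→8 − 2×4→0
Count of 4: 2

2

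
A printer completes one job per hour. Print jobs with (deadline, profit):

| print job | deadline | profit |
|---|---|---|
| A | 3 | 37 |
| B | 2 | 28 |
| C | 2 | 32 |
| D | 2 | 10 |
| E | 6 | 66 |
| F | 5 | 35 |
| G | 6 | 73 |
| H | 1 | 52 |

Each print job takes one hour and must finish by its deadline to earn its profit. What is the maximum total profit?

295

Profit order: G=73 E=66 H=52 A=37 F=35 C=32 B=28 D=10
Assign: G→slot 6, E→slot 5, H→slot 1, A→slot 3, F→slot 4, C→slot 2, B skipped, D skipped.
Slots: [1:H] [2:C] [3:A] [4:F] [5:E] [6:G]
Profit = 52 + 32 + 37 + 35 + 66 + 73 = 295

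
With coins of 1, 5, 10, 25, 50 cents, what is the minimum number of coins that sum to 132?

132 = 2×50 + 1×25 + 1×5 + 2×1
Total coins = 2 + 1 + 1 + 2 = 6

6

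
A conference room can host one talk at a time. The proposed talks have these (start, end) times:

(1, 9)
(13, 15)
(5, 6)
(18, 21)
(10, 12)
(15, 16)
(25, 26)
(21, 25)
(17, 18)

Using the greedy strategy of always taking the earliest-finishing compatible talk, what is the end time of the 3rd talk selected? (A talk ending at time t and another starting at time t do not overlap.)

15

Order by finish time; keep every interval that doesn't clash with the previous kept one.
By end time: (5,6), (1,9), (10,12), (13,15), (15,16), (17,18), (18,21), (21,25), (25,26).
Pick (5,6); next start ≥ 6 → (10,12); next start ≥ 12 → (13,15); next start ≥ 15 → (15,16); next start ≥ 16 → (17,18); next start ≥ 18 → (18,21); next start ≥ 21 → (21,25); next start ≥ 25 → (25,26).
Selected: (5,6) (10,12) (13,15) (15,16) (17,18) (18,21) (21,25) (25,26)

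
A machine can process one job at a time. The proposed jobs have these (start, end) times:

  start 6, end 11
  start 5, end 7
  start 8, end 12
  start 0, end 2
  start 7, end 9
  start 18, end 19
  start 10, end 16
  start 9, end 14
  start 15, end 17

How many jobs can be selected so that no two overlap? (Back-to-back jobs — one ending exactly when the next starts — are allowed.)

Order by finish time; keep every interval that doesn't clash with the previous kept one.
By end time: (0,2), (5,7), (7,9), (6,11), (8,12), (9,14), (10,16), (15,17), (18,19).
Pick (0,2); next start ≥ 2 → (5,7); next start ≥ 7 → (7,9); next start ≥ 9 → (9,14); next start ≥ 14 → (15,17); next start ≥ 17 → (18,19).
Selected 6 jobs.

6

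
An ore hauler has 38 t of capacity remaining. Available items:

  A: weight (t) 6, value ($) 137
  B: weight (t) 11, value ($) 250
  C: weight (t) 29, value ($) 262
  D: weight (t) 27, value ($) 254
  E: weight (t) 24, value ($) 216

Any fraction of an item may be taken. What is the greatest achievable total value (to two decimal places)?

584.56

Sort by value per unit weight and fill in that order.
Ratios (sorted): A 22.83, B 22.73, D 9.41, C 9.03, E 9.00
take A (6 @ 137); take B (11 @ 250); take 21/27 of D → 197.56. Capacity used 38/38.
Total value = 584.56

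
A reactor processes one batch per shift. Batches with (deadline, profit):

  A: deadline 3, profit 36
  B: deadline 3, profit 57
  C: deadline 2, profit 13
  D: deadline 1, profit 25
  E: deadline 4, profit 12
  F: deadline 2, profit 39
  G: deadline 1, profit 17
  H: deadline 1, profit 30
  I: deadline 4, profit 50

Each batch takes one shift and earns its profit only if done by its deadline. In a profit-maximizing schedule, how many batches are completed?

Take jobs in profit order; each goes to the latest open slot no later than its deadline.
Profit order: B=57 I=50 F=39 A=36 H=30 D=25 G=17 C=13 E=12
Assign: B→slot 3, I→slot 4, F→slot 2, A→slot 1, H skipped, D skipped, G skipped, C skipped, E skipped.
Slots: [1:A] [2:F] [3:B] [4:I]
4 of 9 scheduled.

4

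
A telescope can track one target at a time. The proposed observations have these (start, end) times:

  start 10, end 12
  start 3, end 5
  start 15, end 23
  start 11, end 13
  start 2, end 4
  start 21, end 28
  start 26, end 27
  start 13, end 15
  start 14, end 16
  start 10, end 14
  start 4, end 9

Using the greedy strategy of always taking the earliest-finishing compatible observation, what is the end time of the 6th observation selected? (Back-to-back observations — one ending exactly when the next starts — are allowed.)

By end time: (2,4), (3,5), (4,9), (10,12), (11,13), (10,14), (13,15), (14,16), (15,23), (26,27), (21,28).
Pick (2,4); next start ≥ 4 → (4,9); next start ≥ 9 → (10,12); next start ≥ 12 → (13,15); next start ≥ 15 → (15,23); next start ≥ 23 → (26,27).
Selected: (2,4) (4,9) (10,12) (13,15) (15,23) (26,27)

27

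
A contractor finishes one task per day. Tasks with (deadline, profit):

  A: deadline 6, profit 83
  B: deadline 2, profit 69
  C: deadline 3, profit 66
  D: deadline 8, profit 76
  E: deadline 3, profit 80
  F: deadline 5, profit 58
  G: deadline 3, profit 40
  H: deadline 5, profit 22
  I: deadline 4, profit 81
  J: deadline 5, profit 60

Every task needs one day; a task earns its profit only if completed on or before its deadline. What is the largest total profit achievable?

Sort by profit descending; place each in the latest free slot ≤ its deadline.
By profit: A(d6,83), I(d4,81), E(d3,80), D(d8,76), B(d2,69), C(d3,66), J(d5,60), F(d5,58), G(d3,40), H(d5,22)
A→slot 6; I→slot 4; E→slot 3; D→slot 8; B→slot 2; C→slot 1; J→slot 5; F skipped; G skipped; H skipped.
Profit = 66 + 69 + 80 + 81 + 60 + 83 + 76 = 515

515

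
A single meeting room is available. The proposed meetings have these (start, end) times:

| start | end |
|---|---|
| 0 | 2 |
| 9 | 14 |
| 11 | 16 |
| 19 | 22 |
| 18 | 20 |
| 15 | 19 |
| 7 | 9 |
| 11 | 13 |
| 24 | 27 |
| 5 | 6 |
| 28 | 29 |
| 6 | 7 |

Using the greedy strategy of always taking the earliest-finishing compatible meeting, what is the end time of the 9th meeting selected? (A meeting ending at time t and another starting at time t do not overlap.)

Greedy by earliest finish: after sorting by end time, pick each interval compatible with the last pick.
By end time: (0,2), (5,6), (6,7), (7,9), (11,13), (9,14), (11,16), (15,19), (18,20), (19,22), (24,27), (28,29).
Pick (0,2); next start ≥ 2 → (5,6); next start ≥ 6 → (6,7); next start ≥ 7 → (7,9); next start ≥ 9 → (11,13); next start ≥ 13 → (15,19); next start ≥ 19 → (19,22); next start ≥ 22 → (24,27); next start ≥ 27 → (28,29).
Selected: (0,2) (5,6) (6,7) (7,9) (11,13) (15,19) (19,22) (24,27) (28,29)

29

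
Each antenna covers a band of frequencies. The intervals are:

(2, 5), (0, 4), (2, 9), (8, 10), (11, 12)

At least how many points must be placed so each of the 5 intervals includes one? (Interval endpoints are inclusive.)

3

Sorted: [0,4] [2,5] [2,9] [8,10] [11,12]
{[0,4],[2,5],[2,9]} hit by 4; {[8,10]} hit by 10; {[11,12]} hit by 12.
Points: 4, 10, 12 (3 total).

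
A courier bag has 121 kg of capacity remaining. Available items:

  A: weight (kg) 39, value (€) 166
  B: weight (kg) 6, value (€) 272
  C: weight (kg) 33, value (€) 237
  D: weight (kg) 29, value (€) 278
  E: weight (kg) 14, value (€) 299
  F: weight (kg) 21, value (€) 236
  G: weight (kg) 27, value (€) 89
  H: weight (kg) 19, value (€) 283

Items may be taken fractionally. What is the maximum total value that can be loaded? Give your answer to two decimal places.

Sort by value per unit weight and fill in that order.
Order: B (272/6=45.33) > E (299/14=21.36) > H (283/19=14.89) > F (236/21=11.24) > D (278/29=9.59) > C (237/33=7.18) > A (166/39=4.26) > G (89/27=3.30)
Fill: take B (6 @ 272) → take E (14 @ 299) → take H (19 @ 283) → take F (21 @ 236) → take D (29 @ 278) → take 32/33 of C → 229.82; 121/121 used.
Total value = 1597.82

1597.82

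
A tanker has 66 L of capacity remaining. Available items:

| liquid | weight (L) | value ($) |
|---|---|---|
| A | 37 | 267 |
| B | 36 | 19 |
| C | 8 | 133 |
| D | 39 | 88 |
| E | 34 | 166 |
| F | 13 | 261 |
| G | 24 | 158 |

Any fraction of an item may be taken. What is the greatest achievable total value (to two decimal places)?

713.67

Greedy by value/weight ratio, highest first.
Ratios (sorted): F 20.08, C 16.62, A 7.22, G 6.58, E 4.88, D 2.26, B 0.53
take F (13 @ 261); take C (8 @ 133); take A (37 @ 267); take 8/24 of G → 52.67. Capacity used 66/66.
Total value = 713.67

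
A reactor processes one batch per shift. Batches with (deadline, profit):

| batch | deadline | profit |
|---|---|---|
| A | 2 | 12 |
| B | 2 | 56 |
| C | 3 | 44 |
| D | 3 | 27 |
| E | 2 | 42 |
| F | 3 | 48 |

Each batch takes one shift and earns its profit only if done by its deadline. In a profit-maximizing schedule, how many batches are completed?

Sort by profit descending; place each in the latest free slot ≤ its deadline.
By profit: B(d2,56), F(d3,48), C(d3,44), E(d2,42), D(d3,27), A(d2,12)
B→slot 2; F→slot 3; C→slot 1; E skipped; D skipped; A skipped.
3 of 6 scheduled.

3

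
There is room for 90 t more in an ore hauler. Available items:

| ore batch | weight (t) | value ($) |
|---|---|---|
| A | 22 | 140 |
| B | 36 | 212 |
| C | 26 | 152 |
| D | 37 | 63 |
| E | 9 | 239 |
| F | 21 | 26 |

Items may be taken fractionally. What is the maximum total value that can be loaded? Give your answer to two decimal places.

Greedy by value/weight ratio, highest first.
Ratios (sorted): E 26.56, A 6.36, B 5.89, C 5.85, D 1.70, F 1.24
take E (9 @ 239); take A (22 @ 140); take B (36 @ 212); take 23/26 of C → 134.46. Capacity used 90/90.
Total value = 725.46

725.46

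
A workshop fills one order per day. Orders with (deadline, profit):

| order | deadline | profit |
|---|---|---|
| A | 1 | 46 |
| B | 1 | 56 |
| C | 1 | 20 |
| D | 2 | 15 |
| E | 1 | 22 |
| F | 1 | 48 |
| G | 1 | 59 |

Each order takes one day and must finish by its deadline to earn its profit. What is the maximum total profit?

74

By profit: G(d1,59), B(d1,56), F(d1,48), A(d1,46), E(d1,22), C(d1,20), D(d2,15)
G→slot 1; B skipped; F skipped; A skipped; E skipped; C skipped; D→slot 2.
Profit = 59 + 15 = 74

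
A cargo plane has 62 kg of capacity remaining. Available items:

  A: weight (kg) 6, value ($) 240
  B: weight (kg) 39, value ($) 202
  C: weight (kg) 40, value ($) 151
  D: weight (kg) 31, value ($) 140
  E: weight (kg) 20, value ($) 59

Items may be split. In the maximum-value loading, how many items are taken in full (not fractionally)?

Ratios (sorted): A 40.00, B 5.18, D 4.52, C 3.77, E 2.95
take A (6 @ 240); take B (39 @ 202); take 17/31 of D → 76.77. Capacity used 62/62.
2 item(s) taken whole; one partial (take 17/31 of D).

2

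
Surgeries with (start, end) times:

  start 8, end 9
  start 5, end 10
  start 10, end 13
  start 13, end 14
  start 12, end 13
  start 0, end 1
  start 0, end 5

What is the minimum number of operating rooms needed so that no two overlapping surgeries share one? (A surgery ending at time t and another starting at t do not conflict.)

Events (time:±→running): 0:+→1 0:+→2 … peak 2.

2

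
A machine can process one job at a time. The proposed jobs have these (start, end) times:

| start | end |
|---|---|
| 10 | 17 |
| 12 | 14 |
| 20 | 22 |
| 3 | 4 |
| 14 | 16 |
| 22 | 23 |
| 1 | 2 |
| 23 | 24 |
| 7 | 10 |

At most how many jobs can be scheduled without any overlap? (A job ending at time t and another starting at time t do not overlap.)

Greedy by earliest finish: after sorting by end time, pick each interval compatible with the last pick.
Sorted by end: (1,2)  (3,4)  (7,10)  (12,14)  (14,16)  (10,17)  (20,22)  (22,23)  (23,24)
take (1,2); take (3,4); take (7,10); take (12,14); take (14,16); take (20,22); take (22,23); take (23,24).
Selected 8 jobs.

8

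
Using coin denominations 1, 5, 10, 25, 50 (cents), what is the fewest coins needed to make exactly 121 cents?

Greedy: take as many of the largest coin as possible, then repeat with the remainder.
121 = 2×50 + 2×10 + 1×1
Total coins = 2 + 2 + 1 = 5

5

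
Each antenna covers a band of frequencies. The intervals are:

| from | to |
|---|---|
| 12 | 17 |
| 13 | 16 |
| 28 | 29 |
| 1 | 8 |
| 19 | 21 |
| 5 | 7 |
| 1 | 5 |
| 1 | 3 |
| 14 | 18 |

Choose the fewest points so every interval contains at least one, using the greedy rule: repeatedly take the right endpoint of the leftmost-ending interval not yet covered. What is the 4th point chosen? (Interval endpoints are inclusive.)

21

Process intervals by earliest right end; each time one isn't hit yet, stab at its right endpoint.
By right end: [1,3]  [1,5]  [5,7]  [1,8]  [13,16]  [12,17]  [14,18]  [19,21]  [28,29]
[1,3] uncovered → point at 3; [5,7] uncovered → point at 7; [13,16] uncovered → point at 16; [19,21] uncovered → point at 21; [28,29] uncovered → point at 29.
Points: 3, 7, 16, 21, 29 (5 total).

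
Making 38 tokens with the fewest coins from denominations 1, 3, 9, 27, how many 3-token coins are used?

0

38 − 1×27→11 − 1×9→2 − 2×1→0
Count of 3: 0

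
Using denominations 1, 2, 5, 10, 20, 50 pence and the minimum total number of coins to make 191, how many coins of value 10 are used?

191 − 3×50→41 − 2×20→1 − 1×1→0
Count of 10: 0

0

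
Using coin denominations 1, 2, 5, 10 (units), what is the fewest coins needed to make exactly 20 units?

2

Use the largest denomination that fits, subtract, and repeat.
20 = 2×10
Total coins = 2 = 2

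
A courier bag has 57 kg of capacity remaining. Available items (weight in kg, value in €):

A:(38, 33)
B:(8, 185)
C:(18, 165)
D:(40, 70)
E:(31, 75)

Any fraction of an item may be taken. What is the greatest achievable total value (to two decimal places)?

425.00

Sort by value per unit weight and fill in that order.
Ratios (sorted): B 23.12, C 9.17, E 2.42, D 1.75, A 0.87
take B (8 @ 185); take C (18 @ 165); take E (31 @ 75). Capacity used 57/57.
Total value = 425.00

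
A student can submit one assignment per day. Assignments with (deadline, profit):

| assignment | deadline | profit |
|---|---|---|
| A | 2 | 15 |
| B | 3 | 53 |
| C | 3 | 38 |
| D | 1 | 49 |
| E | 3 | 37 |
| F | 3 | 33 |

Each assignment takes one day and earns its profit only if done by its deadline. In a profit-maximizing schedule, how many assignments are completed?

3

Sort by profit descending; place each in the latest free slot ≤ its deadline.
Profit order: B=53 D=49 C=38 E=37 F=33 A=15
Assign: B→slot 3, D→slot 1, C→slot 2, E skipped, F skipped, A skipped.
Slots: [1:D] [2:C] [3:B]
3 of 6 scheduled.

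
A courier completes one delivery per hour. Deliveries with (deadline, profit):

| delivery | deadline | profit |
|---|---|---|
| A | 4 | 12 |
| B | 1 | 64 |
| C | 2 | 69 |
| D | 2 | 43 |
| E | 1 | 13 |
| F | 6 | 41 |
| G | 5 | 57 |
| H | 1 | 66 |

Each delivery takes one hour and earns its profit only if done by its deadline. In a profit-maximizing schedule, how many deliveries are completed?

5

By profit: C(d2,69), H(d1,66), B(d1,64), G(d5,57), D(d2,43), F(d6,41), E(d1,13), A(d4,12)
C→slot 2; H→slot 1; B skipped; G→slot 5; D skipped; F→slot 6; E skipped; A→slot 4.
5 of 8 scheduled.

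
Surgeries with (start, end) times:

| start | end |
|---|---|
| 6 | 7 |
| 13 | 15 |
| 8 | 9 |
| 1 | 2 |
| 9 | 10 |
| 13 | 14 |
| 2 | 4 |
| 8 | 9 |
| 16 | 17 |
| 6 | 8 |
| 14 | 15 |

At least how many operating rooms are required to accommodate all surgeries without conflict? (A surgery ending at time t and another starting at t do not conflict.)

The answer is the maximum number of intervals overlapping at any instant.
starts: [1, 2, 6, 6, 8, 8, 9, 13, 13, 14, 16]
ends:   [2, 4, 7, 8, 9, 9, 10, 14, 15, 15, 17]
s1→1 e2→0 s2→1 e4→0 s6→1 s6→2  — peak 2.

2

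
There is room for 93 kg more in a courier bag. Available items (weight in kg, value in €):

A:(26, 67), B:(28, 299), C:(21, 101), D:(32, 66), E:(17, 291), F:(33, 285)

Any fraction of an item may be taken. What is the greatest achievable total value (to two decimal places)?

947.14

Order: E (291/17=17.12) > B (299/28=10.68) > F (285/33=8.64) > C (101/21=4.81) > A (67/26=2.58) > D (66/32=2.06)
Fill: take E (17 @ 291) → take B (28 @ 299) → take F (33 @ 285) → take 15/21 of C → 72.14; 93/93 used.
Total value = 947.14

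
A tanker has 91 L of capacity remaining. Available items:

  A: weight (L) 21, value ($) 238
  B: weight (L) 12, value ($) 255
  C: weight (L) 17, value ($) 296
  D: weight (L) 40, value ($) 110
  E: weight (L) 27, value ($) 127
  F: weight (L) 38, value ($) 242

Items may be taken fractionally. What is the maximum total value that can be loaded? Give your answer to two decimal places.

Order: B (255/12=21.25) > C (296/17=17.41) > A (238/21=11.33) > F (242/38=6.37) > E (127/27=4.70) > D (110/40=2.75)
Fill: take B (12 @ 255) → take C (17 @ 296) → take A (21 @ 238) → take F (38 @ 242) → take 3/27 of E → 14.11; 91/91 used.
Total value = 1045.11

1045.11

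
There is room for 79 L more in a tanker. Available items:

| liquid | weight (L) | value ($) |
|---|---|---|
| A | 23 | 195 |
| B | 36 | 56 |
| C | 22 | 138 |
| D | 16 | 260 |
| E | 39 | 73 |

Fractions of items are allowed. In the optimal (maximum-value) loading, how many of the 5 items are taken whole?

3

Greedy by value/weight ratio, highest first.
Order: D (260/16=16.25) > A (195/23=8.48) > C (138/22=6.27) > E (73/39=1.87) > B (56/36=1.56)
Fill: take D (16 @ 260) → take A (23 @ 195) → take C (22 @ 138) → take 18/39 of E → 33.69; 79/79 used.
3 item(s) taken whole; one partial (take 18/39 of E).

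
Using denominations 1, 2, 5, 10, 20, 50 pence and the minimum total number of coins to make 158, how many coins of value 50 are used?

158 − 3×50→8 − 1×5→3 − 1×2→1 − 1×1→0
Count of 50: 3

3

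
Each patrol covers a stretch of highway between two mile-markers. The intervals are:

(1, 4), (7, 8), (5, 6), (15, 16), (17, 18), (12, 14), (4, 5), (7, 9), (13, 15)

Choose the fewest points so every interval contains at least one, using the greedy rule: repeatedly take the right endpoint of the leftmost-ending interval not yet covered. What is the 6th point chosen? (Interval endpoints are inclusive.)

18

Sorted: [1,4] [4,5] [5,6] [7,8] [7,9] [12,14] [13,15] [15,16] [17,18]
{[1,4],[4,5]} hit by 4; {[5,6]} hit by 6; {[7,8],[7,9]} hit by 8; {[12,14],[13,15]} hit by 14; {[15,16]} hit by 16; {[17,18]} hit by 18.
Points: 4, 6, 8, 14, 16, 18 (6 total).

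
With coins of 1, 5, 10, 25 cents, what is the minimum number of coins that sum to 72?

72 − 2×25→22 − 2×10→2 − 2×1→0
Total coins = 2 + 2 + 2 = 6

6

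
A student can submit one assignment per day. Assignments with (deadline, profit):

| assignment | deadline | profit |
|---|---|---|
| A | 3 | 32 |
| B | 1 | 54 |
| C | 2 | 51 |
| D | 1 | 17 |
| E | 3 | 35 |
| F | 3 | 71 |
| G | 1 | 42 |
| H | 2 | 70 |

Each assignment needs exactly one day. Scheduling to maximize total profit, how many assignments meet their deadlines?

By profit: F(d3,71), H(d2,70), B(d1,54), C(d2,51), G(d1,42), E(d3,35), A(d3,32), D(d1,17)
F→slot 3; H→slot 2; B→slot 1; C skipped; G skipped; E skipped; A skipped; D skipped.
3 of 8 scheduled.

3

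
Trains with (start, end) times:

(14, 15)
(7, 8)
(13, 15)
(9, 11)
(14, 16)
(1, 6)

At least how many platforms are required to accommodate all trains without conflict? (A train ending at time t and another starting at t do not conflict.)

3

Events (time:±→running): 1:+→1 6:-→0 7:+→1 8:-→0 9:+→1 11:-→0 13:+→1 14:+→2 14:+→3 … peak 3.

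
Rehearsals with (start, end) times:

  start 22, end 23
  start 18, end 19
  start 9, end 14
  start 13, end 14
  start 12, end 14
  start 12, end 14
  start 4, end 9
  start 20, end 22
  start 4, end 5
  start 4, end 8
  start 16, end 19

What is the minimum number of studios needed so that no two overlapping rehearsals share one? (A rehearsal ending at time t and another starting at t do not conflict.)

4

Events (time:±→running): 4:+→1 4:+→2 4:+→3 5:-→2 8:-→1 9:-→0 9:+→1 12:+→2 12:+→3 13:+→4 … peak 4.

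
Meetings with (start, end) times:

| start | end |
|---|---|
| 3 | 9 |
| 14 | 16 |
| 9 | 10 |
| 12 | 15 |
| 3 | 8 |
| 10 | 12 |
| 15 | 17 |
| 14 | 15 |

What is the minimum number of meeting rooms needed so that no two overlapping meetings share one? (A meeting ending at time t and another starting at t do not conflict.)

3

Events (time:±→running): 3:+→1 3:+→2 8:-→1 9:-→0 9:+→1 10:-→0 10:+→1 12:-→0 12:+→1 14:+→2 14:+→3 … peak 3.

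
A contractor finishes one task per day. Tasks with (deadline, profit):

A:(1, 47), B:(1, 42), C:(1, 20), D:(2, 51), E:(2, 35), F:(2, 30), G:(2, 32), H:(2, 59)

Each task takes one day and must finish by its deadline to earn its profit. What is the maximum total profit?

110

Profit order: H=59 D=51 A=47 B=42 E=35 G=32 F=30 C=20
Assign: H→slot 2, D→slot 1, A skipped, B skipped, E skipped, G skipped, F skipped, C skipped.
Slots: [1:D] [2:H]
Profit = 51 + 59 = 110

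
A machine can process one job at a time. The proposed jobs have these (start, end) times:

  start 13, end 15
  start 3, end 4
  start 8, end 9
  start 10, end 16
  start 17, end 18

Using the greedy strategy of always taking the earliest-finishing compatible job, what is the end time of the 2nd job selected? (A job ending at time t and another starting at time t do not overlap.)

9

Greedy by earliest finish: after sorting by end time, pick each interval compatible with the last pick.
By end time: (3,4), (8,9), (13,15), (10,16), (17,18).
Pick (3,4); next start ≥ 4 → (8,9); next start ≥ 9 → (13,15); next start ≥ 15 → (17,18).
Selected: (3,4) (8,9) (13,15) (17,18)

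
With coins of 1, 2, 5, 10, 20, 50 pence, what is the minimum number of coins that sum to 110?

110 − 2×50→10 − 1×10→0
Total coins = 2 + 1 = 3

3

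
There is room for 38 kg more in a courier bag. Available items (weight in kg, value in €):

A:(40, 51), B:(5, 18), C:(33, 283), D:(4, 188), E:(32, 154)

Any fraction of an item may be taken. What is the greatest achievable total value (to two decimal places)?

Sort by value per unit weight and fill in that order.
Ratios (sorted): D 47.00, C 8.58, E 4.81, B 3.60, A 1.27
take D (4 @ 188); take C (33 @ 283); take 1/32 of E → 4.81. Capacity used 38/38.
Total value = 475.81

475.81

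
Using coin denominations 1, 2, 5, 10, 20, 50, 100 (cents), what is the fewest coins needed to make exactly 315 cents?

Greedy: take as many of the largest coin as possible, then repeat with the remainder.
315 − 3×100→15 − 1×10→5 − 1×5→0
Total coins = 3 + 1 + 1 = 5

5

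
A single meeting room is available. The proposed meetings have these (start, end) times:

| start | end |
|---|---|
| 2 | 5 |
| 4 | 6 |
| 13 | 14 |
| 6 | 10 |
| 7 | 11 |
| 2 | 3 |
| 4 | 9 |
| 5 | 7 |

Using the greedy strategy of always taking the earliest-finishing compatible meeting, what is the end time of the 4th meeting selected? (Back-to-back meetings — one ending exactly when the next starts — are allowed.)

14

Sort by end time and greedily take each interval whose start is ≥ the last chosen end.
By end time: (2,3), (2,5), (4,6), (5,7), (4,9), (6,10), (7,11), (13,14).
Pick (2,3); next start ≥ 3 → (4,6); next start ≥ 6 → (6,10); next start ≥ 10 → (13,14).
Selected: (2,3) (4,6) (6,10) (13,14)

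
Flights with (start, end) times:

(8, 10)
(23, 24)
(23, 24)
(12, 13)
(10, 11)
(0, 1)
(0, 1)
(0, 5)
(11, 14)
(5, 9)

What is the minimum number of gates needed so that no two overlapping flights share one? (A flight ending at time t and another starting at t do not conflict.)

Events (time:±→running): 0:+→1 0:+→2 0:+→3 … peak 3.

3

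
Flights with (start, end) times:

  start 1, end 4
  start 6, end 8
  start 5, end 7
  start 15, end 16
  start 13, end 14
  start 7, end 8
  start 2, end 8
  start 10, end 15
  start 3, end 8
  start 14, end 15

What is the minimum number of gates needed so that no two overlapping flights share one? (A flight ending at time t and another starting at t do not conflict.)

4

Events (time:±→running): 1:+→1 2:+→2 3:+→3 4:-→2 5:+→3 6:+→4 … peak 4.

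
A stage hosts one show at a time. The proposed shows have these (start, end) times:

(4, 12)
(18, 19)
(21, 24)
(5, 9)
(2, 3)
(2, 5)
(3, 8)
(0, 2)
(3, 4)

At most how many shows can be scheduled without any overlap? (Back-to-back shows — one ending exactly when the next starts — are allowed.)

6

By end time: (0,2), (2,3), (3,4), (2,5), (3,8), (5,9), (4,12), (18,19), (21,24).
Pick (0,2); next start ≥ 2 → (2,3); next start ≥ 3 → (3,4); next start ≥ 4 → (5,9); next start ≥ 9 → (18,19); next start ≥ 19 → (21,24).
Selected 6 shows.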